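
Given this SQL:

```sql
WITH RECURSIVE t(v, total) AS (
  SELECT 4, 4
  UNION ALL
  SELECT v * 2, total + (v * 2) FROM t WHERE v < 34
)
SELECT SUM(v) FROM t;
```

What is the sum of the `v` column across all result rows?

Base: v=4, total=4.
Iteration 1: 4 < 34 holds -> v = 4 * 2 = 8, total = 4 + 8 = 12.
Iteration 2: 8 < 34 holds -> v = 8 * 2 = 16, total = 12 + 16 = 28.
Iteration 3: 16 < 34 holds -> v = 16 * 2 = 32, total = 28 + 32 = 60.
Iteration 4: 32 < 34 holds -> v = 32 * 2 = 64, total = 60 + 64 = 124.
Iteration 5: 64 < 34 fails; recursion stops.
SUM(v) = 4 + 8 + 16 + 32 + 64 = 124.

124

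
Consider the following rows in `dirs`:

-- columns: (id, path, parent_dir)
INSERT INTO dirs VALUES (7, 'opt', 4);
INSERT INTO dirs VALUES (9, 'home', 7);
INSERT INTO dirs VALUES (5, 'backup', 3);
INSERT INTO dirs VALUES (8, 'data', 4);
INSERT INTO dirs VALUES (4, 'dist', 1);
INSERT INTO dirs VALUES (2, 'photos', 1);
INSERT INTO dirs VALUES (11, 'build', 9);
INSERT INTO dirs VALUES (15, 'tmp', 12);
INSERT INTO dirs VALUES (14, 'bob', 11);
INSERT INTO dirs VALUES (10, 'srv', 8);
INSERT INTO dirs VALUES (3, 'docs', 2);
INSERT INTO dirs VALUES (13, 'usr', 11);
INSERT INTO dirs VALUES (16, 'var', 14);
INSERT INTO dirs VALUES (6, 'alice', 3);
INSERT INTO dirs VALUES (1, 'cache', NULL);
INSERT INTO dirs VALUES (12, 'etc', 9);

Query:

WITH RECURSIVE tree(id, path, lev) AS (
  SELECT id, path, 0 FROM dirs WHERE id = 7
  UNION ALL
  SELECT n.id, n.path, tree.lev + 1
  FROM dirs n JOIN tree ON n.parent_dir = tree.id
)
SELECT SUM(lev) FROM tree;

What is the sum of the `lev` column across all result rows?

18

Base: id=7 (opt) at lev 0.
Iteration 1: rows with parent_dir in {7} -> home (id 9, lev 1).
Iteration 2: rows with parent_dir in {9} -> build (id 11, lev 2), etc (id 12, lev 2).
Iteration 3: rows with parent_dir in {11,12} -> usr (id 13, lev 3), bob (id 14, lev 3), tmp (id 15, lev 3).
Iteration 4: rows with parent_dir in {13,14,15} -> var (id 16, lev 4).
Iteration 5: no rows with parent_dir in {16}; recursion stops.
SUM(lev) = 0 + 1 + 2 + 2 + 3 + 3 + 3 + 4 = 18.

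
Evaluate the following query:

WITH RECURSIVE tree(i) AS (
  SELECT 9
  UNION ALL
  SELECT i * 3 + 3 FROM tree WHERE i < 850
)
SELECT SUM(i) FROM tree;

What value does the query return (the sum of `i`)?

3813

Base: i=9.
Iteration 1: 9 < 850 holds -> i = 9 * 3 + 3 = 30.
Iteration 2: 30 < 850 holds -> i = 30 * 3 + 3 = 93.
Iteration 3: 93 < 850 holds -> i = 93 * 3 + 3 = 282.
Iteration 4: 282 < 850 holds -> i = 282 * 3 + 3 = 849.
Iteration 5: 849 < 850 holds -> i = 849 * 3 + 3 = 2550.
Iteration 6: 2550 < 850 fails; recursion stops.
SUM(i) = 9 + 30 + 93 + 282 + 849 + 2550 = 3813.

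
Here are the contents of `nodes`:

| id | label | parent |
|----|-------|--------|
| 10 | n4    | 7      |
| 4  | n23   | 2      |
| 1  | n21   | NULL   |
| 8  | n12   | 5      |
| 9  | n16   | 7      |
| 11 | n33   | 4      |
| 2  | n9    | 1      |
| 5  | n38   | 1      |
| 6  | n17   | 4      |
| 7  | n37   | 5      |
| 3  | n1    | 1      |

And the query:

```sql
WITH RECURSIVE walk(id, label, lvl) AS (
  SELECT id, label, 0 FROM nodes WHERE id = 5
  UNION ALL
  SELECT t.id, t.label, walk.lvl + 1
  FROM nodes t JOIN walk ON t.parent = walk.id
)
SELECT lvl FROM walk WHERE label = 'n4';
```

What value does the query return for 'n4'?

Base: id=5 (n38) at lvl 0.
Iteration 1: rows with parent in {5} -> n37 (id 7, lvl 1), n12 (id 8, lvl 1).
Iteration 2: rows with parent in {7,8} -> n16 (id 9, lvl 2), n4 (id 10, lvl 2).
Iteration 3: no rows with parent in {9,10}; recursion stops.

2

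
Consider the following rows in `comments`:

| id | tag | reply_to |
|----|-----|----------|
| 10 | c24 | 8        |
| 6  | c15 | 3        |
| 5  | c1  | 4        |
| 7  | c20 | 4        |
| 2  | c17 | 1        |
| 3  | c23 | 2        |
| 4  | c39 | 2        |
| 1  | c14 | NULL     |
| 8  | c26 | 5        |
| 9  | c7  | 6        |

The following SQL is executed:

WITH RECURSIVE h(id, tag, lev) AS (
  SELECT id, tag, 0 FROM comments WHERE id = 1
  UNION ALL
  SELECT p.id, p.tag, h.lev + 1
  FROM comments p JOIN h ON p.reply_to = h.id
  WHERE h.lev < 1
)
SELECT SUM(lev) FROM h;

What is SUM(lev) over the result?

Base: id=1 (c14) at lev 0.
Iteration 1: rows with reply_to in {1} -> c17 (id 2, lev 1).
Iteration 2: lev < 1 fails for all current rows; recursion stops.
SUM(lev) = 0 + 1 = 1.

1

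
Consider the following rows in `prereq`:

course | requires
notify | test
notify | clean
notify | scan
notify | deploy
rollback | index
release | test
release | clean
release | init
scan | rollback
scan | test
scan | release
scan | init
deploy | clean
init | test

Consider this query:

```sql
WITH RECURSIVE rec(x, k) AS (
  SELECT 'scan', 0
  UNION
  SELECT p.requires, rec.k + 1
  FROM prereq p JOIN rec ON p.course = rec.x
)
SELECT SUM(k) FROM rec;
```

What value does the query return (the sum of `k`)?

Base: (scan, k=0).
Iteration 1: edges from {scan} -> (init, k=1), (release, k=1), (rollback, k=1), (test, k=1).
Iteration 2: edges from {init,release,rollback,test} -> (clean, k=2), (index, k=2), (init, k=2), (test, k=2). [UNION drops 1 duplicate row(s)]
Iteration 3: edges from {clean,index,init,test} -> (test, k=3).
Iteration 4: no outgoing edges from {test}; recursion stops.
SUM(k) = 0 + 1 + 1 + 1 + 1 + 2 + 2 + 2 + 2 + 3 = 15.

15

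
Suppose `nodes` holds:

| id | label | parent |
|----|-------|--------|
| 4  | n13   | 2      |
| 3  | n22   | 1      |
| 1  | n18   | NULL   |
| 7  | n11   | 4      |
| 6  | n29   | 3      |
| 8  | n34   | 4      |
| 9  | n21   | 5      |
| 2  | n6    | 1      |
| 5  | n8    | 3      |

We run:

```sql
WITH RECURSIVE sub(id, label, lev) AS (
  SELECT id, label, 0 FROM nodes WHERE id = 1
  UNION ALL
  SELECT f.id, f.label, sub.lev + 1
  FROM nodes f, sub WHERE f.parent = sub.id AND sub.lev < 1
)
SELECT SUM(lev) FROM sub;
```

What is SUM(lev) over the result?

2

Base: id=1 (n18) at lev 0.
Iteration 1: rows with parent in {1} -> n6 (id 2, lev 1), n22 (id 3, lev 1).
Iteration 2: lev < 1 fails for all current rows; recursion stops.
SUM(lev) = 0 + 1 + 1 = 2.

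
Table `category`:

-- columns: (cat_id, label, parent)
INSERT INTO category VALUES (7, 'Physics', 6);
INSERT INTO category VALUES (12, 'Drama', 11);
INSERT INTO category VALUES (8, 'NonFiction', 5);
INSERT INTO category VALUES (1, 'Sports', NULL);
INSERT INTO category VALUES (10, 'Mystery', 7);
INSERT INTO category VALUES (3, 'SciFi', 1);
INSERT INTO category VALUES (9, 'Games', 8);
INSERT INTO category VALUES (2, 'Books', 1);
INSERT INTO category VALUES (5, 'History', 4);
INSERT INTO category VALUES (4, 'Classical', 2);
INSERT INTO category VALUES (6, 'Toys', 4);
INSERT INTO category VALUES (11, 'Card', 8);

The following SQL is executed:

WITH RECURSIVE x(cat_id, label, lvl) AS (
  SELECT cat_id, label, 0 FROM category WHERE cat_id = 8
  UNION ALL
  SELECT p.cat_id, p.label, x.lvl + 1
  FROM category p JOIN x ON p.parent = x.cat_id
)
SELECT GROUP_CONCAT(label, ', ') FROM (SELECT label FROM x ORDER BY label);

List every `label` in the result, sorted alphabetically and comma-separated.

Base: cat_id=8 (NonFiction) at lvl 0.
Iteration 1: rows with parent in {8} -> Games (id 9, lvl 1), Card (id 11, lvl 1).
Iteration 2: rows with parent in {9,11} -> Drama (id 12, lvl 2).
Iteration 3: no rows with parent in {12}; recursion stops.

Card, Drama, Games, NonFiction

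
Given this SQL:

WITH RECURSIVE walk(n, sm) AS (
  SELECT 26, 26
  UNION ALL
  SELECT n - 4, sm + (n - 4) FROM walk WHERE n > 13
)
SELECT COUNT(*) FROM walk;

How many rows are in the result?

Base: n=26, sm=26.
Iteration 1: 26 > 13 holds -> n = 26 - 4 = 22, sm = 26 + 22 = 48.
Iteration 2: 22 > 13 holds -> n = 22 - 4 = 18, sm = 48 + 18 = 66.
Iteration 3: 18 > 13 holds -> n = 18 - 4 = 14, sm = 66 + 14 = 80.
Iteration 4: 14 > 13 holds -> n = 14 - 4 = 10, sm = 80 + 10 = 90.
Iteration 5: 10 > 13 fails; recursion stops.
Total rows emitted: 5.

5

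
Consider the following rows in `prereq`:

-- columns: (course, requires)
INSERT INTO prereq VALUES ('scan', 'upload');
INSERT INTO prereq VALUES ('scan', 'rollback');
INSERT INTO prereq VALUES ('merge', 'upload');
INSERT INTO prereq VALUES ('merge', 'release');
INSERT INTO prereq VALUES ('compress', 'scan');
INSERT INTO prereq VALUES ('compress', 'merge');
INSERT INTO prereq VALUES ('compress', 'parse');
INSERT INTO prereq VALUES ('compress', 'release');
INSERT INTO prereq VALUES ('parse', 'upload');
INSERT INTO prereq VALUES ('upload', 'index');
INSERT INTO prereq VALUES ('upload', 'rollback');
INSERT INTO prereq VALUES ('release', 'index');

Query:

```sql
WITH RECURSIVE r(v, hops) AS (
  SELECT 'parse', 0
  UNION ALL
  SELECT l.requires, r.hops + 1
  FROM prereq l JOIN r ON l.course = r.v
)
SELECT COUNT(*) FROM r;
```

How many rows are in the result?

4

Base: (parse, hops=0).
Iteration 1: edges from {parse} -> (upload, hops=1).
Iteration 2: edges from {upload} -> (index, hops=2), (rollback, hops=2).
Iteration 3: no outgoing edges from {index,rollback}; recursion stops.
Total rows emitted: 4.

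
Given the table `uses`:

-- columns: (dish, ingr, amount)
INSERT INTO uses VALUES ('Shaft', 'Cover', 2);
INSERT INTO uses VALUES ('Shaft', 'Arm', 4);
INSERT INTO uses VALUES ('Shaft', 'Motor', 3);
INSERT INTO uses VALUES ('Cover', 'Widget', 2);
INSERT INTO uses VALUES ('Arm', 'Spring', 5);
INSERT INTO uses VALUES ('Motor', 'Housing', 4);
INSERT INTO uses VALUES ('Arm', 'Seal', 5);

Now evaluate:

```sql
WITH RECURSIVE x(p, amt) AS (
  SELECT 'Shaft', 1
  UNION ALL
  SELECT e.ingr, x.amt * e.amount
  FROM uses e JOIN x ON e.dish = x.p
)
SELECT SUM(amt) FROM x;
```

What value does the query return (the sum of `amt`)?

Base: (Shaft, amt=1).
Iteration 1: components of {Shaft} -> Arm = 1*4 = 4, Cover = 1*2 = 2, Motor = 1*3 = 3.
Iteration 2: components of {Arm,Cover,Motor} -> Housing = 3*4 = 12, Seal = 4*5 = 20, Spring = 4*5 = 20, Widget = 2*2 = 4.
Iteration 3: no further components; recursion stops.
SUM(amt) = 1 + 4 + 2 + 3 + 20 + 20 + 4 + 12 = 66.

66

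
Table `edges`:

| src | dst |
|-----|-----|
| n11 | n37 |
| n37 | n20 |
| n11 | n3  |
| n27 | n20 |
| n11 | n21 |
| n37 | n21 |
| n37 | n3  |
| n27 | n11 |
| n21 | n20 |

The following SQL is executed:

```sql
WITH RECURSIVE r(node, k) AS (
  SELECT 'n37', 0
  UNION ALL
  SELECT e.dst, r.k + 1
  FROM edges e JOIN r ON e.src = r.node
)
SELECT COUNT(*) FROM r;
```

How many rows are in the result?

5

Base: (n37, k=0).
Iteration 1: edges from {n37} -> (n20, k=1), (n21, k=1), (n3, k=1).
Iteration 2: edges from {n20,n21,n3} -> (n20, k=2).
Iteration 3: no outgoing edges from {n20}; recursion stops.
Total rows emitted: 5.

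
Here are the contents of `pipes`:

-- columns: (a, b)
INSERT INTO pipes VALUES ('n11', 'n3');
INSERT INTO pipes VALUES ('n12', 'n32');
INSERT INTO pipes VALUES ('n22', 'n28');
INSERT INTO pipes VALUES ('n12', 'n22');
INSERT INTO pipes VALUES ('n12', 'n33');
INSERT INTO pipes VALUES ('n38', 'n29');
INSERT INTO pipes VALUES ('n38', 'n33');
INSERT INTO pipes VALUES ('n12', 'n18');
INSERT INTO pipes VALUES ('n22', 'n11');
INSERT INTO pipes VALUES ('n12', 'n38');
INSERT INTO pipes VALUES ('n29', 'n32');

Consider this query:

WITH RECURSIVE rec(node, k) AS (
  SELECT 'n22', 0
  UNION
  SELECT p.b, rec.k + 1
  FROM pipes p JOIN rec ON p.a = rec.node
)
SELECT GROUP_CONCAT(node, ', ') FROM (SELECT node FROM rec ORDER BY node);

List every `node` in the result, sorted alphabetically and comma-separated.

n11, n22, n28, n3

Base: (n22, k=0).
Iteration 1: edges from {n22} -> (n11, k=1), (n28, k=1).
Iteration 2: edges from {n11,n28} -> (n3, k=2).
Iteration 3: no outgoing edges from {n3}; recursion stops.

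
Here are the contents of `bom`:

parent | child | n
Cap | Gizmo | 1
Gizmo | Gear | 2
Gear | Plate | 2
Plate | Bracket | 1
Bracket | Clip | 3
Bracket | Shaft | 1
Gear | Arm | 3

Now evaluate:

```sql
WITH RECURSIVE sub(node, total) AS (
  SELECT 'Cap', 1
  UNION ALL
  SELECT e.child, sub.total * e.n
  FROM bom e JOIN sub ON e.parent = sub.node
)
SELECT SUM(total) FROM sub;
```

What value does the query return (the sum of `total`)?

34

Base: (Cap, total=1).
Iteration 1: components of {Cap} -> Gizmo = 1*1 = 1.
Iteration 2: components of {Gizmo} -> Gear = 1*2 = 2.
Iteration 3: components of {Gear} -> Arm = 2*3 = 6, Plate = 2*2 = 4.
Iteration 4: components of {Arm,Plate} -> Bracket = 4*1 = 4.
Iteration 5: components of {Bracket} -> Clip = 4*3 = 12, Shaft = 4*1 = 4.
Iteration 6: no further components; recursion stops.
SUM(total) = 1 + 1 + 2 + 4 + 6 + 4 + 12 + 4 = 34.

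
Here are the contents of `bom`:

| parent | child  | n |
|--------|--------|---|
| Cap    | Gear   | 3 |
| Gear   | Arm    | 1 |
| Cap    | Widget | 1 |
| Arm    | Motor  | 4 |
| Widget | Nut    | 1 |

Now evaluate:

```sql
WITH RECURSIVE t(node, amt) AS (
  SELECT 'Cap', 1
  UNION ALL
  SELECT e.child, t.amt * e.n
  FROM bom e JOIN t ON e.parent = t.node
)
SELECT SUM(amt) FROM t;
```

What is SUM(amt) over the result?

Base: (Cap, amt=1).
Iteration 1: components of {Cap} -> Gear = 1*3 = 3, Widget = 1*1 = 1.
Iteration 2: components of {Gear,Widget} -> Arm = 3*1 = 3, Nut = 1*1 = 1.
Iteration 3: components of {Arm,Nut} -> Motor = 3*4 = 12.
Iteration 4: no further components; recursion stops.
SUM(amt) = 1 + 3 + 1 + 3 + 1 + 12 = 21.

21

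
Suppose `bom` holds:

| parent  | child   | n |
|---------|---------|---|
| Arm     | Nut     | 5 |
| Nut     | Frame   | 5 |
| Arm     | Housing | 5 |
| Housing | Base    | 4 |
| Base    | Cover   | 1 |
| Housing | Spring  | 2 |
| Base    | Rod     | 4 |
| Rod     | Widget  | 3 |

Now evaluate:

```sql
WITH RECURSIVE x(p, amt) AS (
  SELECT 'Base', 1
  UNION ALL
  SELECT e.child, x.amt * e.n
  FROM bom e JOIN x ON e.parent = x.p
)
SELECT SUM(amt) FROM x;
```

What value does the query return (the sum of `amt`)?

Base: (Base, amt=1).
Iteration 1: components of {Base} -> Cover = 1*1 = 1, Rod = 1*4 = 4.
Iteration 2: components of {Cover,Rod} -> Widget = 4*3 = 12.
Iteration 3: no further components; recursion stops.
SUM(amt) = 1 + 1 + 4 + 12 = 18.

18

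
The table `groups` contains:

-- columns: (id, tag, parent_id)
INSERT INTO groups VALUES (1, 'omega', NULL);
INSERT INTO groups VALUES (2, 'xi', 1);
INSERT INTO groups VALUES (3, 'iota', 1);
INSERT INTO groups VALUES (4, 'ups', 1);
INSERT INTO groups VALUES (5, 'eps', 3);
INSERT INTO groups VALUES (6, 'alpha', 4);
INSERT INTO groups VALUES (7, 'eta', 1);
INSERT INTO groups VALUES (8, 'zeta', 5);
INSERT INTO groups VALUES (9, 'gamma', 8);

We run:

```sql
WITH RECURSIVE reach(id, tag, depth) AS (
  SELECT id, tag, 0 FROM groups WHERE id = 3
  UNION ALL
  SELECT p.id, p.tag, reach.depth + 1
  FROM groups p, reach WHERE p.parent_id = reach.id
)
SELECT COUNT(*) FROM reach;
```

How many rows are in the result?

Base: id=3 (iota) at depth 0.
Iteration 1: rows with parent_id in {3} -> eps (id 5, depth 1).
Iteration 2: rows with parent_id in {5} -> zeta (id 8, depth 2).
Iteration 3: rows with parent_id in {8} -> gamma (id 9, depth 3).
Iteration 4: no rows with parent_id in {9}; recursion stops.
Total rows emitted: 4.

4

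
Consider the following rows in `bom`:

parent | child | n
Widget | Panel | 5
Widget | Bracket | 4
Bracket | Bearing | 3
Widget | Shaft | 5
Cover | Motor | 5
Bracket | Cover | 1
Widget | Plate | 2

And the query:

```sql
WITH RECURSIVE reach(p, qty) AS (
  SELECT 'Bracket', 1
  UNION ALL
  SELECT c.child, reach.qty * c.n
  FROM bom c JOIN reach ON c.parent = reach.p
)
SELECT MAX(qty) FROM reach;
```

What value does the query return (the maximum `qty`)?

Base: (Bracket, qty=1).
Iteration 1: components of {Bracket} -> Bearing = 1*3 = 3, Cover = 1*1 = 1.
Iteration 2: components of {Bearing,Cover} -> Motor = 1*5 = 5.
Iteration 3: no further components; recursion stops.
qty values: 1, 3, 1, 5; the maximum is 5.

5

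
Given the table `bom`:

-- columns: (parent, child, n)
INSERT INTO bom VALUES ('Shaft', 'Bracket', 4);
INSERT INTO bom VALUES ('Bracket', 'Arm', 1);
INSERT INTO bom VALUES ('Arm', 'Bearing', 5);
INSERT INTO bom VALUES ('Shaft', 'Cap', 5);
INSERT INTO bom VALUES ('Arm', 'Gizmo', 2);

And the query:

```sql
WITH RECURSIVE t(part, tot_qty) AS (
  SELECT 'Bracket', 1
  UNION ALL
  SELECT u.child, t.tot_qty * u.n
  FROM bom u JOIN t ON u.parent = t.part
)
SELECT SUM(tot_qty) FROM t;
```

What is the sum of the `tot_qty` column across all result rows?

9

Base: (Bracket, tot_qty=1).
Iteration 1: components of {Bracket} -> Arm = 1*1 = 1.
Iteration 2: components of {Arm} -> Bearing = 1*5 = 5, Gizmo = 1*2 = 2.
Iteration 3: no further components; recursion stops.
SUM(tot_qty) = 1 + 1 + 5 + 2 = 9.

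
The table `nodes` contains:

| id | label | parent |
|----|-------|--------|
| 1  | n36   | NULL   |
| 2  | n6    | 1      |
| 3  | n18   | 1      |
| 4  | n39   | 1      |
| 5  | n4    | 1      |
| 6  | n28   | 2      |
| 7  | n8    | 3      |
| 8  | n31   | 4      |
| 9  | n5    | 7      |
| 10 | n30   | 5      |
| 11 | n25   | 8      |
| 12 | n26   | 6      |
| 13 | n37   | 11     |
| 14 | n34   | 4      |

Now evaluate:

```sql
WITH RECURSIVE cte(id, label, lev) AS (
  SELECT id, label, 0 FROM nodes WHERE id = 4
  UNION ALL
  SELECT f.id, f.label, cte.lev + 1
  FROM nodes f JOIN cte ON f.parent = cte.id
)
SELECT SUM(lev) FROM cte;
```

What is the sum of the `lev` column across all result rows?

7

Base: id=4 (n39) at lev 0.
Iteration 1: rows with parent in {4} -> n31 (id 8, lev 1), n34 (id 14, lev 1).
Iteration 2: rows with parent in {8,14} -> n25 (id 11, lev 2).
Iteration 3: rows with parent in {11} -> n37 (id 13, lev 3).
Iteration 4: no rows with parent in {13}; recursion stops.
SUM(lev) = 0 + 1 + 1 + 2 + 3 = 7.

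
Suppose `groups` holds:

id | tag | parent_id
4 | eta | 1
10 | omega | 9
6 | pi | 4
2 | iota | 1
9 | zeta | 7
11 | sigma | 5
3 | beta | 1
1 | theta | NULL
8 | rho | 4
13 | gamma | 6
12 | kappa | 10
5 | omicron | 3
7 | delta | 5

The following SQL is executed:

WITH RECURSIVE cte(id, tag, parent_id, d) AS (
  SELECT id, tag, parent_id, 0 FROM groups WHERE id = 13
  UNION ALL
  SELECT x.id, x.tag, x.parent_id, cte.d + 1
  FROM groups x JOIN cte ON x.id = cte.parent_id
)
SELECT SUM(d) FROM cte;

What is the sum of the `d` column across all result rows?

Base: id=13 (gamma), parent_id=6, d 0.
Iteration 1: join on id=6 -> pi (id 6, parent_id=4, d 1).
Iteration 2: join on id=4 -> eta (id 4, parent_id=1, d 2).
Iteration 3: join on id=1 -> theta (id 1, parent_id=NULL, d 3).
Iteration 4: parent_id is NULL; no match; recursion stops.
SUM(d) = 0 + 1 + 2 + 3 = 6.

6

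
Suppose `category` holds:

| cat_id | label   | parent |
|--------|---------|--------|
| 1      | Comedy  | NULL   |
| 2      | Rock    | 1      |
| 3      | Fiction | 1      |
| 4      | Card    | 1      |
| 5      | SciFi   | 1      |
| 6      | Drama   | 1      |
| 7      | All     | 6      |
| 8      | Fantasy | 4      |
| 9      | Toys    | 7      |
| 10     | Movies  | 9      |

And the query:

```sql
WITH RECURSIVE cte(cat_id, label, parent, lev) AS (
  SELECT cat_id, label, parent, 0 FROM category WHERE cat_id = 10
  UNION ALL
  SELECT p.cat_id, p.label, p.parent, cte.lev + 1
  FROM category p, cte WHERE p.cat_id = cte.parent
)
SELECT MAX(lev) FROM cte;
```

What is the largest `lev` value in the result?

Base: cat_id=10 (Movies), parent=9, lev 0.
Iteration 1: join on cat_id=9 -> Toys (id 9, parent=7, lev 1).
Iteration 2: join on cat_id=7 -> All (id 7, parent=6, lev 2).
Iteration 3: join on cat_id=6 -> Drama (id 6, parent=1, lev 3).
Iteration 4: join on cat_id=1 -> Comedy (id 1, parent=NULL, lev 4).
Iteration 5: parent is NULL; no match; recursion stops.
lev values: 0, 1, 2, 3, 4; the maximum is 4.

4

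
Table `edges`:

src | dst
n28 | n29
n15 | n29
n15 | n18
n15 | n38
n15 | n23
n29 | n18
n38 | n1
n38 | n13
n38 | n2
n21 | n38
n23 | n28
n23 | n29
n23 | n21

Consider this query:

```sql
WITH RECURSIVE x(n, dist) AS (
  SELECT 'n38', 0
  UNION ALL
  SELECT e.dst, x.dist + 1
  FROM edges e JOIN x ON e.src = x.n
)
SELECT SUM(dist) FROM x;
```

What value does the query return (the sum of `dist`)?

3

Base: (n38, dist=0).
Iteration 1: edges from {n38} -> (n1, dist=1), (n13, dist=1), (n2, dist=1).
Iteration 2: no outgoing edges from {n1,n13,n2}; recursion stops.
SUM(dist) = 0 + 1 + 1 + 1 = 3.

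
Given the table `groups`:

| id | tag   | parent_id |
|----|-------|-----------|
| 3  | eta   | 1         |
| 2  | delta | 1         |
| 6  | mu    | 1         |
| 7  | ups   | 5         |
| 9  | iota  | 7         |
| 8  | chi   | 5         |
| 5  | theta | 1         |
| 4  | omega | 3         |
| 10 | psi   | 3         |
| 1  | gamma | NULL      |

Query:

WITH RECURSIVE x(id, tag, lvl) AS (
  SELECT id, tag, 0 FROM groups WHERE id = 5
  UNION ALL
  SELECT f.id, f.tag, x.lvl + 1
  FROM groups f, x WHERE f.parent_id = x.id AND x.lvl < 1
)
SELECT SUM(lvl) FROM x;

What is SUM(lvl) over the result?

Base: id=5 (theta) at lvl 0.
Iteration 1: rows with parent_id in {5} -> ups (id 7, lvl 1), chi (id 8, lvl 1).
Iteration 2: lvl < 1 fails for all current rows; recursion stops.
SUM(lvl) = 0 + 1 + 1 = 2.

2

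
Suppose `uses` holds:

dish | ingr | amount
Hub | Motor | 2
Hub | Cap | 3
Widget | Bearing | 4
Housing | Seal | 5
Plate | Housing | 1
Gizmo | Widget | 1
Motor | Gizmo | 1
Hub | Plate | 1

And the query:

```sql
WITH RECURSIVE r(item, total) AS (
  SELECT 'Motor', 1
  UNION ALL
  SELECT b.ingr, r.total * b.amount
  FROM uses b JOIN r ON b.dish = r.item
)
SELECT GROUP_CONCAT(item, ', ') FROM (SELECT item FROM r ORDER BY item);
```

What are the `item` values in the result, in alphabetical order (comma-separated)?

Bearing, Gizmo, Motor, Widget

Base: (Motor, total=1).
Iteration 1: components of {Motor} -> Gizmo = 1*1 = 1.
Iteration 2: components of {Gizmo} -> Widget = 1*1 = 1.
Iteration 3: components of {Widget} -> Bearing = 1*4 = 4.
Iteration 4: no further components; recursion stops.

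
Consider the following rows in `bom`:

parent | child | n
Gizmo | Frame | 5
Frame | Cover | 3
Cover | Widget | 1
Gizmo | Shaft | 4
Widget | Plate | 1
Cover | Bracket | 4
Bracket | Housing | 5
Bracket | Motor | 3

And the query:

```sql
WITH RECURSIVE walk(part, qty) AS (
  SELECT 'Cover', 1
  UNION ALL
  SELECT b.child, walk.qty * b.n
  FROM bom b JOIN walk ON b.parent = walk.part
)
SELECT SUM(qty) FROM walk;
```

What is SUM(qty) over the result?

Base: (Cover, qty=1).
Iteration 1: components of {Cover} -> Bracket = 1*4 = 4, Widget = 1*1 = 1.
Iteration 2: components of {Bracket,Widget} -> Housing = 4*5 = 20, Motor = 4*3 = 12, Plate = 1*1 = 1.
Iteration 3: no further components; recursion stops.
SUM(qty) = 1 + 1 + 4 + 1 + 20 + 12 = 39.

39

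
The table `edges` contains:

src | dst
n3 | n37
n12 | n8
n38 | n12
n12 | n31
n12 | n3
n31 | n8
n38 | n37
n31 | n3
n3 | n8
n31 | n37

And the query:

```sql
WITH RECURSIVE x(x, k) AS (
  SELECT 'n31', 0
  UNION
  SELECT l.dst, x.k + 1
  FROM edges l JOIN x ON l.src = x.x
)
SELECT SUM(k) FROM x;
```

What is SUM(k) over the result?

7

Base: (n31, k=0).
Iteration 1: edges from {n31} -> (n3, k=1), (n37, k=1), (n8, k=1).
Iteration 2: edges from {n3,n37,n8} -> (n37, k=2), (n8, k=2).
Iteration 3: no outgoing edges from {n37,n8}; recursion stops.
SUM(k) = 0 + 1 + 1 + 1 + 2 + 2 = 7.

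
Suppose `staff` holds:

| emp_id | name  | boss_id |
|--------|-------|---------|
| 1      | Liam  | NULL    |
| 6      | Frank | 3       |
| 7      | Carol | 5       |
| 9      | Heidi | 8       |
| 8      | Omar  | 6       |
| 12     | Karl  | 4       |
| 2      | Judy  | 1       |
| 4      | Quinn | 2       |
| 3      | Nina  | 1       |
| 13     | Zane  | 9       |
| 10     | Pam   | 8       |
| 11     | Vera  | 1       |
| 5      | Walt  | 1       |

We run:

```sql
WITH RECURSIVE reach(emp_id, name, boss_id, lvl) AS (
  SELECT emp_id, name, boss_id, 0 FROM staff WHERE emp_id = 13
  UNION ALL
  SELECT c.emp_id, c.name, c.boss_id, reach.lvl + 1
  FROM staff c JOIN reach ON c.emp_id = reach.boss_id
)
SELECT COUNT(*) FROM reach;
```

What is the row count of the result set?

Base: emp_id=13 (Zane), boss_id=9, lvl 0.
Iteration 1: join on emp_id=9 -> Heidi (id 9, boss_id=8, lvl 1).
Iteration 2: join on emp_id=8 -> Omar (id 8, boss_id=6, lvl 2).
Iteration 3: join on emp_id=6 -> Frank (id 6, boss_id=3, lvl 3).
Iteration 4: join on emp_id=3 -> Nina (id 3, boss_id=1, lvl 4).
Iteration 5: join on emp_id=1 -> Liam (id 1, boss_id=NULL, lvl 5).
Iteration 6: boss_id is NULL; no match; recursion stops.
Total rows emitted: 6.

6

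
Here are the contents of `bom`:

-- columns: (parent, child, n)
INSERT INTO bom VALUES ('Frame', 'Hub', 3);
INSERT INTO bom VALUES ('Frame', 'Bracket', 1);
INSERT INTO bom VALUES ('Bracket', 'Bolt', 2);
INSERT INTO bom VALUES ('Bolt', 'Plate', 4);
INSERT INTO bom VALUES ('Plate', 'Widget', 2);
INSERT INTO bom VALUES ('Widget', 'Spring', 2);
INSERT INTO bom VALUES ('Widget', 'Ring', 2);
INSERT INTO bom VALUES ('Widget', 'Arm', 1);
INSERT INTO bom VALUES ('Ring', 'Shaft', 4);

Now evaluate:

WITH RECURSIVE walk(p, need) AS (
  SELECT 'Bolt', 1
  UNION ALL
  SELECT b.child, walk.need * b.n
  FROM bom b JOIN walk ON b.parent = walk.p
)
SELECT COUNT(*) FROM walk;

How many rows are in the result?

7

Base: (Bolt, need=1).
Iteration 1: components of {Bolt} -> Plate = 1*4 = 4.
Iteration 2: components of {Plate} -> Widget = 4*2 = 8.
Iteration 3: components of {Widget} -> Arm = 8*1 = 8, Ring = 8*2 = 16, Spring = 8*2 = 16.
Iteration 4: components of {Arm,Ring,Spring} -> Shaft = 16*4 = 64.
Iteration 5: no further components; recursion stops.
Total rows emitted: 7.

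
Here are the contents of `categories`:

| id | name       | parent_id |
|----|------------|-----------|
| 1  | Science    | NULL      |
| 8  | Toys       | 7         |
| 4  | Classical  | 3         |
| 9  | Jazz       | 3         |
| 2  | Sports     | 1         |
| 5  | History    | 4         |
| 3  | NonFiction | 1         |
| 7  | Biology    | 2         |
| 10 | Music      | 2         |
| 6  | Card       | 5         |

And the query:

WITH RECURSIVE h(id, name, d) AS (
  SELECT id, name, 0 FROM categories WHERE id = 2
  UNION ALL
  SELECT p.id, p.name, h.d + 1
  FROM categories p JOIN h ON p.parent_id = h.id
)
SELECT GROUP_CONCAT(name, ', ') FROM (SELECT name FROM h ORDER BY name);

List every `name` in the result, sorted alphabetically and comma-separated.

Biology, Music, Sports, Toys

Base: id=2 (Sports) at d 0.
Iteration 1: rows with parent_id in {2} -> Biology (id 7, d 1), Music (id 10, d 1).
Iteration 2: rows with parent_id in {7,10} -> Toys (id 8, d 2).
Iteration 3: no rows with parent_id in {8}; recursion stops.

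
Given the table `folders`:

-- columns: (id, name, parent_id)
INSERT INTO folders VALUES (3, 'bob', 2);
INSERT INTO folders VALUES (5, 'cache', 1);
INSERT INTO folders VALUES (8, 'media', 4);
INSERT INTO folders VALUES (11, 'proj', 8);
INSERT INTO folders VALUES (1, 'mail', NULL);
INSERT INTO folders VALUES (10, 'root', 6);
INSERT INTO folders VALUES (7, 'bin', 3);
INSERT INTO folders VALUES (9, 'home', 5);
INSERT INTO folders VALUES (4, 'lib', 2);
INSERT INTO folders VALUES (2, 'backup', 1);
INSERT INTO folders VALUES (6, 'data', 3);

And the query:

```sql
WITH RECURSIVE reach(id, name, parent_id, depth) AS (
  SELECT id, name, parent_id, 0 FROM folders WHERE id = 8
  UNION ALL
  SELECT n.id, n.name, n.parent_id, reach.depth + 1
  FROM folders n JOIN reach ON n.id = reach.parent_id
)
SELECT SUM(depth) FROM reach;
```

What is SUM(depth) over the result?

6

Base: id=8 (media), parent_id=4, depth 0.
Iteration 1: join on id=4 -> lib (id 4, parent_id=2, depth 1).
Iteration 2: join on id=2 -> backup (id 2, parent_id=1, depth 2).
Iteration 3: join on id=1 -> mail (id 1, parent_id=NULL, depth 3).
Iteration 4: parent_id is NULL; no match; recursion stops.
SUM(depth) = 0 + 1 + 2 + 3 = 6.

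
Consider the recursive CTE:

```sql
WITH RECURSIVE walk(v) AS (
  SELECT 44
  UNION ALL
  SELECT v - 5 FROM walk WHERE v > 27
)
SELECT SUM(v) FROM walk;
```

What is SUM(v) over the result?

Base: v=44.
Iteration 1: 44 > 27 holds -> v = 44 - 5 = 39.
Iteration 2: 39 > 27 holds -> v = 39 - 5 = 34.
Iteration 3: 34 > 27 holds -> v = 34 - 5 = 29.
Iteration 4: 29 > 27 holds -> v = 29 - 5 = 24.
Iteration 5: 24 > 27 fails; recursion stops.
SUM(v) = 44 + 39 + 34 + 29 + 24 = 170.

170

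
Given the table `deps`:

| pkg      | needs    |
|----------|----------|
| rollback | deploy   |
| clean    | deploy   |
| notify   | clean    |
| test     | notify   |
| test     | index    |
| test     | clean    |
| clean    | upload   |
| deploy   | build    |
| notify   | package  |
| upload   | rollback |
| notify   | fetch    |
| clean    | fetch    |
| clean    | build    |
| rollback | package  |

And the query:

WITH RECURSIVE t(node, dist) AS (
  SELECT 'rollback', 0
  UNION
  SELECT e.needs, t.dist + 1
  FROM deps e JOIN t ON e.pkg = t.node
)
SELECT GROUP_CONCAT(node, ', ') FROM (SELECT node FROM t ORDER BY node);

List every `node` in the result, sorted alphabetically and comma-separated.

Base: (rollback, dist=0).
Iteration 1: edges from {rollback} -> (deploy, dist=1), (package, dist=1).
Iteration 2: edges from {deploy,package} -> (build, dist=2).
Iteration 3: no outgoing edges from {build}; recursion stops.

build, deploy, package, rollback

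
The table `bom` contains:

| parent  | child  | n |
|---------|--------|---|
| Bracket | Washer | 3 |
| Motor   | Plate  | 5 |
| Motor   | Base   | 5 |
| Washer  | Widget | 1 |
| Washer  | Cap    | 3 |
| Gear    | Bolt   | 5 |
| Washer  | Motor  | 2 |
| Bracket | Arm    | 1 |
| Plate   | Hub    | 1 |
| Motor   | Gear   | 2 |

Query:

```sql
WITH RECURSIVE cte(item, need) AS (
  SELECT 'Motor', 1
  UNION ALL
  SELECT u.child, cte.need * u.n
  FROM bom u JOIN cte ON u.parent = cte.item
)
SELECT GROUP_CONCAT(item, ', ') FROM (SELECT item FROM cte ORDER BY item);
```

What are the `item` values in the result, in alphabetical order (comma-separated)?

Base: (Motor, need=1).
Iteration 1: components of {Motor} -> Base = 1*5 = 5, Gear = 1*2 = 2, Plate = 1*5 = 5.
Iteration 2: components of {Base,Gear,Plate} -> Bolt = 2*5 = 10, Hub = 5*1 = 5.
Iteration 3: no further components; recursion stops.

Base, Bolt, Gear, Hub, Motor, Plate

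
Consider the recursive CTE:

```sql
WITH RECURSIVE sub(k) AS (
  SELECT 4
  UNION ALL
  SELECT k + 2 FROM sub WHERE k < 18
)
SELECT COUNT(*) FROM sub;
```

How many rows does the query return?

8

Base: k=4.
Iteration 1: 4 < 18 holds -> k = 4 + 2 = 6.
Iteration 2: 6 < 18 holds -> k = 6 + 2 = 8.
Iteration 3: 8 < 18 holds -> k = 8 + 2 = 10.
Iteration 4: 10 < 18 holds -> k = 10 + 2 = 12.
Iteration 5: 12 < 18 holds -> k = 12 + 2 = 14.
Iteration 6: 14 < 18 holds -> k = 14 + 2 = 16.
Iteration 7: 16 < 18 holds -> k = 16 + 2 = 18.
Iteration 8: 18 < 18 fails; recursion stops.
Total rows emitted: 8.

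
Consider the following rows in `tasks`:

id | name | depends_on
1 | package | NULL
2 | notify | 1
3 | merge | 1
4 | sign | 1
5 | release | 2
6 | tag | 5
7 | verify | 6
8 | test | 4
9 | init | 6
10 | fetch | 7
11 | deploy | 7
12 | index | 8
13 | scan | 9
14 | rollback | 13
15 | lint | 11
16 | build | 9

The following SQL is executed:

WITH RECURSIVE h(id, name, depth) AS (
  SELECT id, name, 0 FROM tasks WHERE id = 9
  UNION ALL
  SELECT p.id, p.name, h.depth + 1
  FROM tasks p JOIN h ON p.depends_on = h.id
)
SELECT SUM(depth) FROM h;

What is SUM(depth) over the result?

4

Base: id=9 (init) at depth 0.
Iteration 1: rows with depends_on in {9} -> scan (id 13, depth 1), build (id 16, depth 1).
Iteration 2: rows with depends_on in {13,16} -> rollback (id 14, depth 2).
Iteration 3: no rows with depends_on in {14}; recursion stops.
SUM(depth) = 0 + 1 + 1 + 2 = 4.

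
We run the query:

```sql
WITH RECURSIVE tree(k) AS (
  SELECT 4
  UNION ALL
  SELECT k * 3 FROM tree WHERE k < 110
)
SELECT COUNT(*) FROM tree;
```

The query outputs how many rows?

5

Base: k=4.
Iteration 1: 4 < 110 holds -> k = 4 * 3 = 12.
Iteration 2: 12 < 110 holds -> k = 12 * 3 = 36.
Iteration 3: 36 < 110 holds -> k = 36 * 3 = 108.
Iteration 4: 108 < 110 holds -> k = 108 * 3 = 324.
Iteration 5: 324 < 110 fails; recursion stops.
Total rows emitted: 5.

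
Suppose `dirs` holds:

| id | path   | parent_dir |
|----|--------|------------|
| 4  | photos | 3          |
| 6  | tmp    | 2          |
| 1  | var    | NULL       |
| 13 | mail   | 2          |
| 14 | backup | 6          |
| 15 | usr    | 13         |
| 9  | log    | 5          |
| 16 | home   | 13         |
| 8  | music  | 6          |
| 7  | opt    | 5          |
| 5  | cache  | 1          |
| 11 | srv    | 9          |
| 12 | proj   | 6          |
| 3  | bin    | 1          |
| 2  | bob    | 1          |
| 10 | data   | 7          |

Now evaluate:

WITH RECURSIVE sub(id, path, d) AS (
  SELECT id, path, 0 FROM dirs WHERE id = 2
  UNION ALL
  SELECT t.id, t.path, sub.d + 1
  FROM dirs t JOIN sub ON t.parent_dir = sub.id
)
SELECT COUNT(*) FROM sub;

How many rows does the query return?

8

Base: id=2 (bob) at d 0.
Iteration 1: rows with parent_dir in {2} -> tmp (id 6, d 1), mail (id 13, d 1).
Iteration 2: rows with parent_dir in {6,13} -> music (id 8, d 2), proj (id 12, d 2), backup (id 14, d 2), usr (id 15, d 2), home (id 16, d 2).
Iteration 3: no rows with parent_dir in {8,12,14,15,16}; recursion stops.
Total rows emitted: 8.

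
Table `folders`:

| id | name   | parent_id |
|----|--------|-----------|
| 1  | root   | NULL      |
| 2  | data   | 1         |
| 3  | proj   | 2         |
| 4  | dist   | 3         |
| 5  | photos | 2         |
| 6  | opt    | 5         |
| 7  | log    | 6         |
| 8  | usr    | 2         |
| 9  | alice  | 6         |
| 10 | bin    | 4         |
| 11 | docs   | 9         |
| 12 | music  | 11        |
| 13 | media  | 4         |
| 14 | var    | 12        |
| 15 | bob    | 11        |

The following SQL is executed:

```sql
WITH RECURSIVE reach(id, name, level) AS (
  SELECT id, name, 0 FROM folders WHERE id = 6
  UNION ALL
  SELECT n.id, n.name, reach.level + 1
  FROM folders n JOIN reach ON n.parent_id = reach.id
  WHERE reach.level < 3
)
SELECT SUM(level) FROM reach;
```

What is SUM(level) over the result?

10

Base: id=6 (opt) at level 0.
Iteration 1: rows with parent_id in {6} -> log (id 7, level 1), alice (id 9, level 1).
Iteration 2: rows with parent_id in {7,9} -> docs (id 11, level 2).
Iteration 3: rows with parent_id in {11} -> music (id 12, level 3), bob (id 15, level 3).
Iteration 4: level < 3 fails for all current rows; recursion stops.
SUM(level) = 0 + 1 + 1 + 2 + 3 + 3 = 10.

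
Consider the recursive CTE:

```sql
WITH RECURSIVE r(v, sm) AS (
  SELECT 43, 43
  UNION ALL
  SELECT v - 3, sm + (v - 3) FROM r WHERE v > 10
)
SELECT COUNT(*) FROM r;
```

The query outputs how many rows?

12

Base: v=43, sm=43.
Iteration 1: 43 > 10 holds -> v = 43 - 3 = 40, sm = 43 + 40 = 83.
Iteration 2: 40 > 10 holds -> v = 40 - 3 = 37, sm = 83 + 37 = 120.
Iteration 3: 37 > 10 holds -> v = 37 - 3 = 34, sm = 120 + 34 = 154.
Iteration 4: 34 > 10 holds -> v = 34 - 3 = 31, sm = 154 + 31 = 185.
Iteration 5: 31 > 10 holds -> v = 31 - 3 = 28, sm = 185 + 28 = 213.
Iteration 6: 28 > 10 holds -> v = 28 - 3 = 25, sm = 213 + 25 = 238.
Iteration 7: 25 > 10 holds -> v = 25 - 3 = 22, sm = 238 + 22 = 260.
Iteration 8: 22 > 10 holds -> v = 22 - 3 = 19, sm = 260 + 19 = 279.
Iteration 9: 19 > 10 holds -> v = 19 - 3 = 16, sm = 279 + 16 = 295.
Iteration 10: 16 > 10 holds -> v = 16 - 3 = 13, sm = 295 + 13 = 308.
Iteration 11: 13 > 10 holds -> v = 13 - 3 = 10, sm = 308 + 10 = 318.
Iteration 12: 10 > 10 fails; recursion stops.
Total rows emitted: 12.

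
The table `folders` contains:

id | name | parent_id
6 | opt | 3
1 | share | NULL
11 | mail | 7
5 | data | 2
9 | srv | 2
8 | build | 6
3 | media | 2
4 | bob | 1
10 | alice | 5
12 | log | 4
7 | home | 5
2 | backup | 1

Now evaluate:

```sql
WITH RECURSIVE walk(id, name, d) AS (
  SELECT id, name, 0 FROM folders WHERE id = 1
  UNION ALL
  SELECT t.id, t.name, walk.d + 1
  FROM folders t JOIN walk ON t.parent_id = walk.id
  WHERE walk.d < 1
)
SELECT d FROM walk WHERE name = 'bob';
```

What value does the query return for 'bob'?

1

Base: id=1 (share) at d 0.
Iteration 1: rows with parent_id in {1} -> backup (id 2, d 1), bob (id 4, d 1).
Iteration 2: d < 1 fails for all current rows; recursion stops.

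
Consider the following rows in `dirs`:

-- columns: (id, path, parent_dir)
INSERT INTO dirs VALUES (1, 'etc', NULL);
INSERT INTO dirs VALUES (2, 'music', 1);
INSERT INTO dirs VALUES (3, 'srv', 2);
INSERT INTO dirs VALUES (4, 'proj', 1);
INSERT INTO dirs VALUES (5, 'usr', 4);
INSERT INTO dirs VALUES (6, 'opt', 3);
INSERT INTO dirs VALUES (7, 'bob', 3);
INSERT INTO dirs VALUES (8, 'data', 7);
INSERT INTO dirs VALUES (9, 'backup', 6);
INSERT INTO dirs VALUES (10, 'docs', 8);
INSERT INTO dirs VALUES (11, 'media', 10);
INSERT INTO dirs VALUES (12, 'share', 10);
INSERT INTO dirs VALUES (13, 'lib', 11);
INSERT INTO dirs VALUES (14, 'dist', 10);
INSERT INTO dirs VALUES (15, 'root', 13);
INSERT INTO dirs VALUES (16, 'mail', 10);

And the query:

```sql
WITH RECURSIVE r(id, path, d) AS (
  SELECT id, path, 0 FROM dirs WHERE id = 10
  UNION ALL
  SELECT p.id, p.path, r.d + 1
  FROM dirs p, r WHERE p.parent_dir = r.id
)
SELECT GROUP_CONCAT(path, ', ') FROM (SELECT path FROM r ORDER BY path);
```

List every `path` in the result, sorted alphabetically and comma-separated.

Base: id=10 (docs) at d 0.
Iteration 1: rows with parent_dir in {10} -> media (id 11, d 1), share (id 12, d 1), dist (id 14, d 1), mail (id 16, d 1).
Iteration 2: rows with parent_dir in {11,12,14,16} -> lib (id 13, d 2).
Iteration 3: rows with parent_dir in {13} -> root (id 15, d 3).
Iteration 4: no rows with parent_dir in {15}; recursion stops.

dist, docs, lib, mail, media, root, share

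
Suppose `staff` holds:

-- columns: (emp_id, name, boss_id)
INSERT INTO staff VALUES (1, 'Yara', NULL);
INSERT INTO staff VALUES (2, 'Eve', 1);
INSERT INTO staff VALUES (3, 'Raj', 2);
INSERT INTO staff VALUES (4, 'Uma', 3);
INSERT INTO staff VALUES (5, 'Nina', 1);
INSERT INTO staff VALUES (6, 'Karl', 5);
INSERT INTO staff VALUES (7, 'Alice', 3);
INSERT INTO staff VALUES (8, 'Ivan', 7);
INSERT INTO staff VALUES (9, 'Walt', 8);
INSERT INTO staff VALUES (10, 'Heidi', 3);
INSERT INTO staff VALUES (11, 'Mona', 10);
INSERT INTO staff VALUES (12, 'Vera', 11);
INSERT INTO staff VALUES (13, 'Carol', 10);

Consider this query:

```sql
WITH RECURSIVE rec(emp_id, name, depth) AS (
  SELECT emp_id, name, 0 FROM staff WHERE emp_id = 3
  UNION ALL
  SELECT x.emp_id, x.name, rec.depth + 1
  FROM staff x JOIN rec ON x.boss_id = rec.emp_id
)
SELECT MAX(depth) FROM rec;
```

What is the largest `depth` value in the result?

3

Base: emp_id=3 (Raj) at depth 0.
Iteration 1: rows with boss_id in {3} -> Uma (id 4, depth 1), Alice (id 7, depth 1), Heidi (id 10, depth 1).
Iteration 2: rows with boss_id in {4,7,10} -> Ivan (id 8, depth 2), Mona (id 11, depth 2), Carol (id 13, depth 2).
Iteration 3: rows with boss_id in {8,11,13} -> Walt (id 9, depth 3), Vera (id 12, depth 3).
Iteration 4: no rows with boss_id in {9,12}; recursion stops.
depth values: 0, 1, 1, 1, 2, 2, 2, 3, 3; the maximum is 3.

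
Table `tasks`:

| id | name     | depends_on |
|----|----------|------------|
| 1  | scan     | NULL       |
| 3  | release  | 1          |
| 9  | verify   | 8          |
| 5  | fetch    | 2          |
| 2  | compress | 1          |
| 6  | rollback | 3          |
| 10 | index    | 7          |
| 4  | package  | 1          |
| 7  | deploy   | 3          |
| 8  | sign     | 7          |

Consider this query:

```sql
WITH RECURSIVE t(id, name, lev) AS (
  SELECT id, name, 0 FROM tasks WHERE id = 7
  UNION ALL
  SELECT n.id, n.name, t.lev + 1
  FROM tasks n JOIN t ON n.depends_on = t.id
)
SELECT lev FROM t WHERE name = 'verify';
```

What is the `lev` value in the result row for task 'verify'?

Base: id=7 (deploy) at lev 0.
Iteration 1: rows with depends_on in {7} -> sign (id 8, lev 1), index (id 10, lev 1).
Iteration 2: rows with depends_on in {8,10} -> verify (id 9, lev 2).
Iteration 3: no rows with depends_on in {9}; recursion stops.

2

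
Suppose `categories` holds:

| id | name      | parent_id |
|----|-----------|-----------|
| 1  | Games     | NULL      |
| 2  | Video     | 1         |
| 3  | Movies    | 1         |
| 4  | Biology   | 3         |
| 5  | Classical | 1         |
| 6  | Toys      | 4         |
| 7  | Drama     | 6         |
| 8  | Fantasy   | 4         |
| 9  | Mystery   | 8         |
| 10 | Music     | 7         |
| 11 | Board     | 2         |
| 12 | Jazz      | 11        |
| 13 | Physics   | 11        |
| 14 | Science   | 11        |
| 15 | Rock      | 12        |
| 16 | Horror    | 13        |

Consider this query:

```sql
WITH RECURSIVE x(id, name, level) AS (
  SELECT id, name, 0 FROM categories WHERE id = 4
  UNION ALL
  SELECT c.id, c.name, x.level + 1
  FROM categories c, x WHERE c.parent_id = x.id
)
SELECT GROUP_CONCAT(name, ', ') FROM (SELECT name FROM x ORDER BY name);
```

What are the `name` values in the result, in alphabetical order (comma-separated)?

Biology, Drama, Fantasy, Music, Mystery, Toys

Base: id=4 (Biology) at level 0.
Iteration 1: rows with parent_id in {4} -> Toys (id 6, level 1), Fantasy (id 8, level 1).
Iteration 2: rows with parent_id in {6,8} -> Drama (id 7, level 2), Mystery (id 9, level 2).
Iteration 3: rows with parent_id in {7,9} -> Music (id 10, level 3).
Iteration 4: no rows with parent_id in {10}; recursion stops.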